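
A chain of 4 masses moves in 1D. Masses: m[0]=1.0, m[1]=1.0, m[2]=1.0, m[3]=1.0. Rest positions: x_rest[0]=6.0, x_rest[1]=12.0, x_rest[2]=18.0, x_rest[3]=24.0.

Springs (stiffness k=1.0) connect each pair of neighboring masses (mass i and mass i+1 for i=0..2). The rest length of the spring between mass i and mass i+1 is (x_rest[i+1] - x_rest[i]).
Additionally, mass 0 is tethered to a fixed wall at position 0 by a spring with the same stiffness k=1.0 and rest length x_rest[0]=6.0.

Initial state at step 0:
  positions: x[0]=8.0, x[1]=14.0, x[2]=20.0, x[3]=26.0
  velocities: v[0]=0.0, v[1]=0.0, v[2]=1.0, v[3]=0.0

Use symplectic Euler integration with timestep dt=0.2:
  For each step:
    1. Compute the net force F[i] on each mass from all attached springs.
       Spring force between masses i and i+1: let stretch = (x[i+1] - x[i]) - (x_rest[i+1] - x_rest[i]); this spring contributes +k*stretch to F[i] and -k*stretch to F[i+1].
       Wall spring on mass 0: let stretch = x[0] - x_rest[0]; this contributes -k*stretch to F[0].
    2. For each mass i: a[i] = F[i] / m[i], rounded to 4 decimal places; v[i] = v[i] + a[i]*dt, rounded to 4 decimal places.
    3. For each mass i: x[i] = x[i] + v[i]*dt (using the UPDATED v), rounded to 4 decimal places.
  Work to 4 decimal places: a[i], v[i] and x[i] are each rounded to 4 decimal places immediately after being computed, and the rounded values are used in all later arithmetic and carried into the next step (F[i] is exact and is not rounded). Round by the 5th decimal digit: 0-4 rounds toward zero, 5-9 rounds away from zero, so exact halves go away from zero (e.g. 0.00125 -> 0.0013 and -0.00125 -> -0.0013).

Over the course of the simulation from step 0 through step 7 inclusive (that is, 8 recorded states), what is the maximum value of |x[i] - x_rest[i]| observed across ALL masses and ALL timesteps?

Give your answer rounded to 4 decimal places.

Step 0: x=[8.0000 14.0000 20.0000 26.0000] v=[0.0000 0.0000 1.0000 0.0000]
Step 1: x=[7.9200 14.0000 20.2000 26.0000] v=[-0.4000 0.0000 1.0000 0.0000]
Step 2: x=[7.7664 14.0048 20.3840 26.0080] v=[-0.7680 0.0240 0.9200 0.0400]
Step 3: x=[7.5517 14.0152 20.5378 26.0310] v=[-1.0736 0.0522 0.7690 0.1152]
Step 4: x=[7.2935 14.0280 20.6504 26.0743] v=[-1.2912 0.0640 0.5631 0.2166]
Step 5: x=[7.0129 14.0363 20.7151 26.1407] v=[-1.4030 0.0416 0.3234 0.3318]
Step 6: x=[6.7327 14.0308 20.7297 26.2300] v=[-1.4009 -0.0273 0.0728 0.4467]
Step 7: x=[6.4751 14.0014 20.6963 26.3393] v=[-1.2878 -0.1471 -0.1669 0.5466]
Max displacement = 2.7297

Answer: 2.7297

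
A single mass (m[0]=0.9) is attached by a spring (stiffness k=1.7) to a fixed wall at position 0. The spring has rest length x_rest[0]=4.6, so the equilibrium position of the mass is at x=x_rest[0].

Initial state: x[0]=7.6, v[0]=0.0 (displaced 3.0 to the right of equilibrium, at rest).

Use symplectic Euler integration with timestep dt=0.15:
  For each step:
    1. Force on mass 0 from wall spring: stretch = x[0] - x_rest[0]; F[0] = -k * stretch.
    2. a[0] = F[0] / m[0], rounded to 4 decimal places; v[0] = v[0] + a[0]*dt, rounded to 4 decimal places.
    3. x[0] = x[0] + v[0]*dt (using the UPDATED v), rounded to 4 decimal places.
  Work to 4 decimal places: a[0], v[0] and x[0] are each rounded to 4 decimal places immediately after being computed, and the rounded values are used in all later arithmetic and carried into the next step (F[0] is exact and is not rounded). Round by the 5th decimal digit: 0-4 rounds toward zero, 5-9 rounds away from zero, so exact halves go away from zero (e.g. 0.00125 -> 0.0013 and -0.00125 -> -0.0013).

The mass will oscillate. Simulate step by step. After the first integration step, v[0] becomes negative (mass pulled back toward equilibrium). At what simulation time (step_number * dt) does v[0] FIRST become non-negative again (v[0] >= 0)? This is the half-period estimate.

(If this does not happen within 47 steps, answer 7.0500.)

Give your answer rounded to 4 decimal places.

Answer: 2.4000

Derivation:
Step 0: x=[7.6000] v=[0.0000]
Step 1: x=[7.4725] v=[-0.8500]
Step 2: x=[7.2229] v=[-1.6639]
Step 3: x=[6.8618] v=[-2.4071]
Step 4: x=[6.4046] v=[-3.0479]
Step 5: x=[5.8707] v=[-3.5592]
Step 6: x=[5.2828] v=[-3.9192]
Step 7: x=[4.6659] v=[-4.1127]
Step 8: x=[4.0462] v=[-4.1314]
Step 9: x=[3.4500] v=[-3.9745]
Step 10: x=[2.9027] v=[-3.6487]
Step 11: x=[2.4275] v=[-3.1678]
Step 12: x=[2.0447] v=[-2.5523]
Step 13: x=[1.7705] v=[-1.8283]
Step 14: x=[1.6165] v=[-1.0266]
Step 15: x=[1.5893] v=[-0.1813]
Step 16: x=[1.6901] v=[0.6717]
First v>=0 after going negative at step 16, time=2.4000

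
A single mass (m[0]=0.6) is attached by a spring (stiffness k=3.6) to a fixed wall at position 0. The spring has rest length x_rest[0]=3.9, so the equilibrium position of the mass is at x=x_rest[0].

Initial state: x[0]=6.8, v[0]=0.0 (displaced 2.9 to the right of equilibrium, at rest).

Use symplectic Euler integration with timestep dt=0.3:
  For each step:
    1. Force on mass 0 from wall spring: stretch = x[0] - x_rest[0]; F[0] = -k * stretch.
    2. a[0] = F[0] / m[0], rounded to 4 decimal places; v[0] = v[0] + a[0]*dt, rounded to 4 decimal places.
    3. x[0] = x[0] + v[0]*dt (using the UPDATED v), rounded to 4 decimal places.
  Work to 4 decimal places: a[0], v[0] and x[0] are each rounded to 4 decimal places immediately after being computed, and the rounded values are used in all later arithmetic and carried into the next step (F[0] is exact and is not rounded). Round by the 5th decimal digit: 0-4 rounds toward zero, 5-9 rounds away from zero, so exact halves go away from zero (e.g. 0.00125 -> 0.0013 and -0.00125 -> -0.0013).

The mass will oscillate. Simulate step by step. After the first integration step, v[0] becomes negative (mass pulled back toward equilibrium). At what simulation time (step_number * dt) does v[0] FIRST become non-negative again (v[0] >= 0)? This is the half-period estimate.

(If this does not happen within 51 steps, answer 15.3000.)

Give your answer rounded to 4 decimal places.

Answer: 1.5000

Derivation:
Step 0: x=[6.8000] v=[0.0000]
Step 1: x=[5.2340] v=[-5.2200]
Step 2: x=[2.9476] v=[-7.6212]
Step 3: x=[1.1755] v=[-5.9069]
Step 4: x=[0.8747] v=[-1.0028]
Step 5: x=[2.2075] v=[4.4427]
First v>=0 after going negative at step 5, time=1.5000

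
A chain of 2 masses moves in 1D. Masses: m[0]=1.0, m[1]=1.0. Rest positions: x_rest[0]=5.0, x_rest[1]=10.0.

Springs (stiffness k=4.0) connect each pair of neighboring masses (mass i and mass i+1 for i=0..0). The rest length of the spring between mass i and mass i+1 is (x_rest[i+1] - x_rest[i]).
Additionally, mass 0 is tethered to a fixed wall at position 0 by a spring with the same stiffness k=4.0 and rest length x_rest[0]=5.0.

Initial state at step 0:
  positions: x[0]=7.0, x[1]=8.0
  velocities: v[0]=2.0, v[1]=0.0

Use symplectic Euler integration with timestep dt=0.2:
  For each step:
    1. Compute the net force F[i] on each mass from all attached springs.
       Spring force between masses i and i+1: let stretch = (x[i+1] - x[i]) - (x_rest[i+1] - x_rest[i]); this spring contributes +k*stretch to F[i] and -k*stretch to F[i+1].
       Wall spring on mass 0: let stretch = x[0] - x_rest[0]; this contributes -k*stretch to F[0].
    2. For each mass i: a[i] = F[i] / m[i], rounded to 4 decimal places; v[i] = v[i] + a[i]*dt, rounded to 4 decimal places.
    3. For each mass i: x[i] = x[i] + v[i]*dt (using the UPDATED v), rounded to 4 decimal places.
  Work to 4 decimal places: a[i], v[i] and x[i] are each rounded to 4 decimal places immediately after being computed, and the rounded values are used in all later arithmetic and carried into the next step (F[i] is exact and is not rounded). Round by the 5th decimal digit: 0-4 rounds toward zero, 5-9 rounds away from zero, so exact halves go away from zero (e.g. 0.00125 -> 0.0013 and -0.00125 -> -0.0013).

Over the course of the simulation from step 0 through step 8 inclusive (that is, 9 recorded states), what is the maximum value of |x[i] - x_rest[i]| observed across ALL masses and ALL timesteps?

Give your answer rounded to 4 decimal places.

Answer: 2.1111

Derivation:
Step 0: x=[7.0000 8.0000] v=[2.0000 0.0000]
Step 1: x=[6.4400 8.6400] v=[-2.8000 3.2000]
Step 2: x=[5.2016 9.7280] v=[-6.1920 5.4400]
Step 3: x=[3.8552 10.8918] v=[-6.7322 5.8189]
Step 4: x=[3.0178 11.7297] v=[-4.1871 4.1896]
Step 5: x=[3.0914 11.9737] v=[0.3682 1.2201]
Step 6: x=[4.0916 11.5966] v=[5.0009 -1.8857]
Step 7: x=[5.6379 10.8187] v=[7.7316 -3.8897]
Step 8: x=[7.1111 10.0118] v=[7.3659 -4.0343]
Max displacement = 2.1111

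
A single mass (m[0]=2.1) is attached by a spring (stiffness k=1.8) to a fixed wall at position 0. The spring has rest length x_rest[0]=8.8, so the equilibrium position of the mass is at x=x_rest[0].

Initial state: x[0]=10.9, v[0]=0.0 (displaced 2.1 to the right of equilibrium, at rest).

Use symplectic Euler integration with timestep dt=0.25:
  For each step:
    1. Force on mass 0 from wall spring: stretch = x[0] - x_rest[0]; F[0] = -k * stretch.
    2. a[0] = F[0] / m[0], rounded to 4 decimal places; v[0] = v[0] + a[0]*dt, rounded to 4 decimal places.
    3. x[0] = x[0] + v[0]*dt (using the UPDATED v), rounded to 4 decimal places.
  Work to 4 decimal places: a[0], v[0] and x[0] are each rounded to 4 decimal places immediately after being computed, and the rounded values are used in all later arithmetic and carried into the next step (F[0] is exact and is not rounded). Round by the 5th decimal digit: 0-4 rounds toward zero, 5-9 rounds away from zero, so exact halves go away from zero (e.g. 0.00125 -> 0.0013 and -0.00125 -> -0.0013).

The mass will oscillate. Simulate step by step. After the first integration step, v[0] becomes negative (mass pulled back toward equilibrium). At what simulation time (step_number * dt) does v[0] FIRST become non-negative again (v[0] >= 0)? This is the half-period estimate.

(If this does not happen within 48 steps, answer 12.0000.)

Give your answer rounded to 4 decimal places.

Step 0: x=[10.9000] v=[0.0000]
Step 1: x=[10.7875] v=[-0.4500]
Step 2: x=[10.5685] v=[-0.8759]
Step 3: x=[10.2548] v=[-1.2549]
Step 4: x=[9.8631] v=[-1.5667]
Step 5: x=[9.4145] v=[-1.7945]
Step 6: x=[8.9330] v=[-1.9262]
Step 7: x=[8.4443] v=[-1.9547]
Step 8: x=[7.9747] v=[-1.8785]
Step 9: x=[7.5493] v=[-1.7017]
Step 10: x=[7.1909] v=[-1.4337]
Step 11: x=[6.9187] v=[-1.0889]
Step 12: x=[6.7473] v=[-0.6858]
Step 13: x=[6.6858] v=[-0.2459]
Step 14: x=[6.7376] v=[0.2072]
First v>=0 after going negative at step 14, time=3.5000

Answer: 3.5000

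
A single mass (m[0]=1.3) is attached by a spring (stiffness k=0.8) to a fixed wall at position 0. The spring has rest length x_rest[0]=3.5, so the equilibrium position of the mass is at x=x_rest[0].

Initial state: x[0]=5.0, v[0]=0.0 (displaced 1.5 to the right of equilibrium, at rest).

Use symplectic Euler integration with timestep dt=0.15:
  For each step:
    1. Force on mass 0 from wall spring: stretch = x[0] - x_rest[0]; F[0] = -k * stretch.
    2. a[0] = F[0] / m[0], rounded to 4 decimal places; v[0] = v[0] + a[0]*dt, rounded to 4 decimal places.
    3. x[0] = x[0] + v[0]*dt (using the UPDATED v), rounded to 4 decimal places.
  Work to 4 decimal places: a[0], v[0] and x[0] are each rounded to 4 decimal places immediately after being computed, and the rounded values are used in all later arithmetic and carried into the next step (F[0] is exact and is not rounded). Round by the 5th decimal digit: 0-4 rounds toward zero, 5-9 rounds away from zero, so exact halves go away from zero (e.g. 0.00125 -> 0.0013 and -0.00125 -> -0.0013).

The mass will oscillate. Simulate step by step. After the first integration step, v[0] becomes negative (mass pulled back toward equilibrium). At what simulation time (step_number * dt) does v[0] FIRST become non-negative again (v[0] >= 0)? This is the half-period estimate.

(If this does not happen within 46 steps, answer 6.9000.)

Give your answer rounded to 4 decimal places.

Answer: 4.0500

Derivation:
Step 0: x=[5.0000] v=[0.0000]
Step 1: x=[4.9792] v=[-0.1385]
Step 2: x=[4.9380] v=[-0.2750]
Step 3: x=[4.8768] v=[-0.4077]
Step 4: x=[4.7966] v=[-0.5348]
Step 5: x=[4.6984] v=[-0.6545]
Step 6: x=[4.5836] v=[-0.7651]
Step 7: x=[4.4538] v=[-0.8651]
Step 8: x=[4.3108] v=[-0.9532]
Step 9: x=[4.1566] v=[-1.0281]
Step 10: x=[3.9933] v=[-1.0887]
Step 11: x=[3.8232] v=[-1.1342]
Step 12: x=[3.6486] v=[-1.1640]
Step 13: x=[3.4719] v=[-1.1777]
Step 14: x=[3.2956] v=[-1.1751]
Step 15: x=[3.1222] v=[-1.1562]
Step 16: x=[2.9540] v=[-1.1213]
Step 17: x=[2.7934] v=[-1.0709]
Step 18: x=[2.6425] v=[-1.0057]
Step 19: x=[2.5035] v=[-0.9265]
Step 20: x=[2.3783] v=[-0.8345]
Step 21: x=[2.2687] v=[-0.7310]
Step 22: x=[2.1761] v=[-0.6173]
Step 23: x=[2.1018] v=[-0.4951]
Step 24: x=[2.0469] v=[-0.3660]
Step 25: x=[2.0121] v=[-0.2319]
Step 26: x=[1.9979] v=[-0.0946]
Step 27: x=[2.0045] v=[0.0441]
First v>=0 after going negative at step 27, time=4.0500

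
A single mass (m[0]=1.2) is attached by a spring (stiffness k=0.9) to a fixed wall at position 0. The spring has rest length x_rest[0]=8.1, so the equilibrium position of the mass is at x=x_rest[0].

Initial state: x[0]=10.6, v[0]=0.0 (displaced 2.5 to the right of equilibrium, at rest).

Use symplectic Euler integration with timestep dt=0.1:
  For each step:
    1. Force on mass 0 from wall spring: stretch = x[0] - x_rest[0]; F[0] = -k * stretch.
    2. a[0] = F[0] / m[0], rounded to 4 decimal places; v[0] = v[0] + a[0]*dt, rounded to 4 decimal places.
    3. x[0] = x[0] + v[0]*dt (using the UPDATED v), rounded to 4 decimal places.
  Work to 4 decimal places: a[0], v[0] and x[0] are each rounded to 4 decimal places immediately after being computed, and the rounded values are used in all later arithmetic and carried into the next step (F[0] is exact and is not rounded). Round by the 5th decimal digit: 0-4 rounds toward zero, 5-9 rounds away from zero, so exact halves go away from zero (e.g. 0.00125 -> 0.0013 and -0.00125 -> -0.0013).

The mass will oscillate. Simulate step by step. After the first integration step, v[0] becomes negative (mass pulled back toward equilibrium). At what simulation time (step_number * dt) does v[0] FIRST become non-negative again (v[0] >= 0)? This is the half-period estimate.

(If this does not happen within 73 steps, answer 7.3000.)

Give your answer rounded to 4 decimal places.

Answer: 3.7000

Derivation:
Step 0: x=[10.6000] v=[0.0000]
Step 1: x=[10.5813] v=[-0.1875]
Step 2: x=[10.5439] v=[-0.3736]
Step 3: x=[10.4882] v=[-0.5569]
Step 4: x=[10.4146] v=[-0.7360]
Step 5: x=[10.3236] v=[-0.9096]
Step 6: x=[10.2160] v=[-1.0764]
Step 7: x=[10.0925] v=[-1.2351]
Step 8: x=[9.9541] v=[-1.3845]
Step 9: x=[9.8017] v=[-1.5236]
Step 10: x=[9.6366] v=[-1.6512]
Step 11: x=[9.4600] v=[-1.7665]
Step 12: x=[9.2732] v=[-1.8685]
Step 13: x=[9.0776] v=[-1.9565]
Step 14: x=[8.8746] v=[-2.0298]
Step 15: x=[8.6658] v=[-2.0879]
Step 16: x=[8.4528] v=[-2.1303]
Step 17: x=[8.2371] v=[-2.1568]
Step 18: x=[8.0204] v=[-2.1671]
Step 19: x=[7.8043] v=[-2.1611]
Step 20: x=[7.5904] v=[-2.1389]
Step 21: x=[7.3803] v=[-2.1007]
Step 22: x=[7.1756] v=[-2.0467]
Step 23: x=[6.9779] v=[-1.9774]
Step 24: x=[6.7886] v=[-1.8932]
Step 25: x=[6.6091] v=[-1.7948]
Step 26: x=[6.4408] v=[-1.6830]
Step 27: x=[6.2849] v=[-1.5586]
Step 28: x=[6.1427] v=[-1.4225]
Step 29: x=[6.0151] v=[-1.2757]
Step 30: x=[5.9032] v=[-1.1193]
Step 31: x=[5.8078] v=[-0.9545]
Step 32: x=[5.7295] v=[-0.7826]
Step 33: x=[5.6690] v=[-0.6048]
Step 34: x=[5.6268] v=[-0.4225]
Step 35: x=[5.6031] v=[-0.2370]
Step 36: x=[5.5981] v=[-0.0497]
Step 37: x=[5.6119] v=[0.1379]
First v>=0 after going negative at step 37, time=3.7000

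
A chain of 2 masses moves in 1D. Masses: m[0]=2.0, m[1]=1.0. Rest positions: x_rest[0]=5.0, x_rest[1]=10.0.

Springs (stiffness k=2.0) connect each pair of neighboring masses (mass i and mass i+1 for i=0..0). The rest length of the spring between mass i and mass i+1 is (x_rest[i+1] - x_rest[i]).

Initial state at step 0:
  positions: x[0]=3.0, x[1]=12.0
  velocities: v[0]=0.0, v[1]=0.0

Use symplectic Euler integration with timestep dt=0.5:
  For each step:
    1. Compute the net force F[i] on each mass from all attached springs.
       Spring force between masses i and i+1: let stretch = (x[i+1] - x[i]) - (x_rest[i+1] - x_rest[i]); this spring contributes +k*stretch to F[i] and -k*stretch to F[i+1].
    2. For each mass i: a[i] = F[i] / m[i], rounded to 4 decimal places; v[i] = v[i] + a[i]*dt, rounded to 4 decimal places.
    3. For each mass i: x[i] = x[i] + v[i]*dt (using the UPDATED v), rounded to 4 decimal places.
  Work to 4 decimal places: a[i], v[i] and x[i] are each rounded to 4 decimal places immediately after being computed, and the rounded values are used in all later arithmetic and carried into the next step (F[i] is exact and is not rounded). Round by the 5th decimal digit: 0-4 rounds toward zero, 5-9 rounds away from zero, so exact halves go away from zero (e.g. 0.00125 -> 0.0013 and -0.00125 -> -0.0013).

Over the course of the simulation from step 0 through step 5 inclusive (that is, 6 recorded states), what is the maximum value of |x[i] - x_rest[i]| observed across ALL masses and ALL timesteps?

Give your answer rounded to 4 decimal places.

Answer: 3.6250

Derivation:
Step 0: x=[3.0000 12.0000] v=[0.0000 0.0000]
Step 1: x=[4.0000 10.0000] v=[2.0000 -4.0000]
Step 2: x=[5.2500 7.5000] v=[2.5000 -5.0000]
Step 3: x=[5.8125 6.3750] v=[1.1250 -2.2500]
Step 4: x=[5.2656 7.4688] v=[-1.0938 2.1875]
Step 5: x=[4.0195 9.9610] v=[-2.4922 4.9843]
Max displacement = 3.6250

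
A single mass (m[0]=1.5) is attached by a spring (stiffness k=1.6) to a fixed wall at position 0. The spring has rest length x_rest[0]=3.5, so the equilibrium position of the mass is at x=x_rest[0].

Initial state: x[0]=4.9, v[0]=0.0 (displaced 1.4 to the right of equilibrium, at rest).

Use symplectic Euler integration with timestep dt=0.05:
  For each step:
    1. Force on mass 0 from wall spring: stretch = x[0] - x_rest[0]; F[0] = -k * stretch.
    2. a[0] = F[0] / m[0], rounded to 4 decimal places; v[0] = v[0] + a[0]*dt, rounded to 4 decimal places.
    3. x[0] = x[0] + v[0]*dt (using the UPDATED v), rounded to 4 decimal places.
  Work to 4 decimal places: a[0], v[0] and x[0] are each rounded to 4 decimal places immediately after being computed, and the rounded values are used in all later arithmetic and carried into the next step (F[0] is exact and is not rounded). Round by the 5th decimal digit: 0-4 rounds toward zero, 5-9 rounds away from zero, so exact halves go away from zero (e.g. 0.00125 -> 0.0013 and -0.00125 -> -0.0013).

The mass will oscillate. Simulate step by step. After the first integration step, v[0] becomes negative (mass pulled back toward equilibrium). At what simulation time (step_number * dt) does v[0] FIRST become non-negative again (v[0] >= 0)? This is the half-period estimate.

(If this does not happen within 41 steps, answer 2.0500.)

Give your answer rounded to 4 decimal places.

Step 0: x=[4.9000] v=[0.0000]
Step 1: x=[4.8963] v=[-0.0747]
Step 2: x=[4.8888] v=[-0.1492]
Step 3: x=[4.8776] v=[-0.2233]
Step 4: x=[4.8628] v=[-0.2968]
Step 5: x=[4.8443] v=[-0.3695]
Step 6: x=[4.8222] v=[-0.4412]
Step 7: x=[4.7966] v=[-0.5117]
Step 8: x=[4.7676] v=[-0.5809]
Step 9: x=[4.7352] v=[-0.6485]
Step 10: x=[4.6995] v=[-0.7144]
Step 11: x=[4.6606] v=[-0.7784]
Step 12: x=[4.6186] v=[-0.8403]
Step 13: x=[4.5736] v=[-0.9000]
Step 14: x=[4.5257] v=[-0.9573]
Step 15: x=[4.4751] v=[-1.0120]
Step 16: x=[4.4219] v=[-1.0640]
Step 17: x=[4.3662] v=[-1.1132]
Step 18: x=[4.3082] v=[-1.1594]
Step 19: x=[4.2481] v=[-1.2025]
Step 20: x=[4.1860] v=[-1.2424]
Step 21: x=[4.1221] v=[-1.2790]
Step 22: x=[4.0565] v=[-1.3122]
Step 23: x=[3.9894] v=[-1.3419]
Step 24: x=[3.9210] v=[-1.3680]
Step 25: x=[3.8515] v=[-1.3905]
Step 26: x=[3.7810] v=[-1.4092]
Step 27: x=[3.7098] v=[-1.4242]
Step 28: x=[3.6380] v=[-1.4354]
Step 29: x=[3.5659] v=[-1.4428]
Step 30: x=[3.4936] v=[-1.4463]
Step 31: x=[3.4213] v=[-1.4460]
Step 32: x=[3.3492] v=[-1.4418]
Step 33: x=[3.2775] v=[-1.4338]
Step 34: x=[3.2064] v=[-1.4219]
Step 35: x=[3.1361] v=[-1.4062]
Step 36: x=[3.0668] v=[-1.3868]
Step 37: x=[2.9986] v=[-1.3637]
Step 38: x=[2.9318] v=[-1.3370]
Step 39: x=[2.8665] v=[-1.3067]
Step 40: x=[2.8029] v=[-1.2729]
Step 41: x=[2.7411] v=[-1.2357]
v[0] did not become non-negative within 41 steps; using fallback time=2.0500

Answer: 2.0500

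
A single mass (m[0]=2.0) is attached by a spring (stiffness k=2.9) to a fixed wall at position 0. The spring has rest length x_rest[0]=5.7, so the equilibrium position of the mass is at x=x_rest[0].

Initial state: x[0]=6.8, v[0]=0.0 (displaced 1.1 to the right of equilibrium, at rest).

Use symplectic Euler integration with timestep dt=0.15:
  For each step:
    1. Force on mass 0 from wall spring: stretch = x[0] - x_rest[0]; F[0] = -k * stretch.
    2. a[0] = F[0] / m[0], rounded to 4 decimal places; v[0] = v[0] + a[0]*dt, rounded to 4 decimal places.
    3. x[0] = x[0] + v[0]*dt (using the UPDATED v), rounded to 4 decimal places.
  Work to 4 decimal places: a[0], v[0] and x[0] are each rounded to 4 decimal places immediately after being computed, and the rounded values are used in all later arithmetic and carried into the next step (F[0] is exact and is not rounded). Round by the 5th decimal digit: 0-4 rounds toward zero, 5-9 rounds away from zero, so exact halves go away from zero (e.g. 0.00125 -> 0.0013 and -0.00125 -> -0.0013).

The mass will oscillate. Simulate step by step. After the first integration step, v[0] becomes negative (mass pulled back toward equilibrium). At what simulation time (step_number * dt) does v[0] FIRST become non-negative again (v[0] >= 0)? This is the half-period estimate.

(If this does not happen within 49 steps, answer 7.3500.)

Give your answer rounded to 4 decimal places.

Answer: 2.7000

Derivation:
Step 0: x=[6.8000] v=[0.0000]
Step 1: x=[6.7641] v=[-0.2393]
Step 2: x=[6.6935] v=[-0.4707]
Step 3: x=[6.5905] v=[-0.6868]
Step 4: x=[6.4584] v=[-0.8805]
Step 5: x=[6.3016] v=[-1.0455]
Step 6: x=[6.1252] v=[-1.1763]
Step 7: x=[5.9349] v=[-1.2688]
Step 8: x=[5.7369] v=[-1.3199]
Step 9: x=[5.5377] v=[-1.3279]
Step 10: x=[5.3438] v=[-1.2926]
Step 11: x=[5.1615] v=[-1.2151]
Step 12: x=[4.9968] v=[-1.0980]
Step 13: x=[4.8550] v=[-0.9451]
Step 14: x=[4.7408] v=[-0.7613]
Step 15: x=[4.6579] v=[-0.5527]
Step 16: x=[4.6090] v=[-0.3261]
Step 17: x=[4.5957] v=[-0.0888]
Step 18: x=[4.6184] v=[0.1514]
First v>=0 after going negative at step 18, time=2.7000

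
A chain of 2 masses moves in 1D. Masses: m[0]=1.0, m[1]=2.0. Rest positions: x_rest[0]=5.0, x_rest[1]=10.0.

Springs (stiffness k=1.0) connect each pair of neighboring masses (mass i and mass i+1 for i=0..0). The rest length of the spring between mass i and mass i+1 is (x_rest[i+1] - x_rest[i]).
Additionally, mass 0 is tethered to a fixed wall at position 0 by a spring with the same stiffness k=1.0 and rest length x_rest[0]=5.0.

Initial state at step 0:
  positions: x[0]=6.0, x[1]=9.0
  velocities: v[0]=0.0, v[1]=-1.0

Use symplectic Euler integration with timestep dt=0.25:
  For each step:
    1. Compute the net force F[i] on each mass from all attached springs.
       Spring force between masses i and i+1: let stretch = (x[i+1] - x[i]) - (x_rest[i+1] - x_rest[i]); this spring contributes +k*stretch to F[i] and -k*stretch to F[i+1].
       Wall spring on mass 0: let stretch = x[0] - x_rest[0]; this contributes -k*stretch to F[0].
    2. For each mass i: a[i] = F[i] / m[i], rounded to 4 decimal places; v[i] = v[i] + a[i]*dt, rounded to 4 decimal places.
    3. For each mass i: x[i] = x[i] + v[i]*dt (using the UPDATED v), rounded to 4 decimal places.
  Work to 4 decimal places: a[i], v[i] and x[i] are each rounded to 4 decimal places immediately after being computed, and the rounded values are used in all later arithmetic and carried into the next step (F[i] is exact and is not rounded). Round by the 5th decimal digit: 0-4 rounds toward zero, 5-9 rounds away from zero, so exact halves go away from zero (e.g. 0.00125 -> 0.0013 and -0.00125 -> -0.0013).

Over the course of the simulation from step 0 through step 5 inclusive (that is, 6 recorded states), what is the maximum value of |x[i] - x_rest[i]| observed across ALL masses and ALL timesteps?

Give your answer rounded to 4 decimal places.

Step 0: x=[6.0000 9.0000] v=[0.0000 -1.0000]
Step 1: x=[5.8125 8.8125] v=[-0.7500 -0.7500]
Step 2: x=[5.4492 8.6875] v=[-1.4531 -0.5000]
Step 3: x=[4.9478 8.6176] v=[-2.0058 -0.2798]
Step 4: x=[4.3665 8.5892] v=[-2.3253 -0.1135]
Step 5: x=[3.7762 8.5851] v=[-2.3613 -0.0163]
Max displacement = 1.4149

Answer: 1.4149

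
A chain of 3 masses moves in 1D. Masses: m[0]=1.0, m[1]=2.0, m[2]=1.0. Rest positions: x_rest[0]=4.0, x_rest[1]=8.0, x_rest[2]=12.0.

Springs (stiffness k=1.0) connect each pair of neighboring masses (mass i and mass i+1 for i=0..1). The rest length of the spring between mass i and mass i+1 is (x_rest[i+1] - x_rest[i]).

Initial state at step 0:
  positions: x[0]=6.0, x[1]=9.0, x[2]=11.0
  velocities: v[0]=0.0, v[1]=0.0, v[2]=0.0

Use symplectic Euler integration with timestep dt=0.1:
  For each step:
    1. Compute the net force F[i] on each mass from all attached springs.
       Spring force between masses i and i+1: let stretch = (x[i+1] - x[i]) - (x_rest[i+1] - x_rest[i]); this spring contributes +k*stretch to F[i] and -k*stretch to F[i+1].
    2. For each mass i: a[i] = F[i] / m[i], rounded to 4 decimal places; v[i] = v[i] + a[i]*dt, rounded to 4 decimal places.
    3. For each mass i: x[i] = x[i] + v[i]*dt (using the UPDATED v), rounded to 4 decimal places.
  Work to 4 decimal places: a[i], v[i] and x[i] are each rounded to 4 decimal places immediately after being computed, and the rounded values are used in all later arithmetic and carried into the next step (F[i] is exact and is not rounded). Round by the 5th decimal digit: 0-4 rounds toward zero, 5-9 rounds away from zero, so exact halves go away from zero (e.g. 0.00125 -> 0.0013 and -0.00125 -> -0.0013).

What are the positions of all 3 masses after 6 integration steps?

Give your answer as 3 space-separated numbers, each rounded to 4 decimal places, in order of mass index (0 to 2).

Step 0: x=[6.0000 9.0000 11.0000] v=[0.0000 0.0000 0.0000]
Step 1: x=[5.9900 8.9950 11.0200] v=[-0.1000 -0.0500 0.2000]
Step 2: x=[5.9701 8.9851 11.0598] v=[-0.1995 -0.0990 0.3975]
Step 3: x=[5.9403 8.9705 11.1188] v=[-0.2980 -0.1460 0.5900]
Step 4: x=[5.9008 8.9515 11.1963] v=[-0.3950 -0.1901 0.7752]
Step 5: x=[5.8518 8.9285 11.2914] v=[-0.4899 -0.2304 0.9507]
Step 6: x=[5.7936 8.9019 11.4028] v=[-0.5822 -0.2661 1.1144]

Answer: 5.7936 8.9019 11.4028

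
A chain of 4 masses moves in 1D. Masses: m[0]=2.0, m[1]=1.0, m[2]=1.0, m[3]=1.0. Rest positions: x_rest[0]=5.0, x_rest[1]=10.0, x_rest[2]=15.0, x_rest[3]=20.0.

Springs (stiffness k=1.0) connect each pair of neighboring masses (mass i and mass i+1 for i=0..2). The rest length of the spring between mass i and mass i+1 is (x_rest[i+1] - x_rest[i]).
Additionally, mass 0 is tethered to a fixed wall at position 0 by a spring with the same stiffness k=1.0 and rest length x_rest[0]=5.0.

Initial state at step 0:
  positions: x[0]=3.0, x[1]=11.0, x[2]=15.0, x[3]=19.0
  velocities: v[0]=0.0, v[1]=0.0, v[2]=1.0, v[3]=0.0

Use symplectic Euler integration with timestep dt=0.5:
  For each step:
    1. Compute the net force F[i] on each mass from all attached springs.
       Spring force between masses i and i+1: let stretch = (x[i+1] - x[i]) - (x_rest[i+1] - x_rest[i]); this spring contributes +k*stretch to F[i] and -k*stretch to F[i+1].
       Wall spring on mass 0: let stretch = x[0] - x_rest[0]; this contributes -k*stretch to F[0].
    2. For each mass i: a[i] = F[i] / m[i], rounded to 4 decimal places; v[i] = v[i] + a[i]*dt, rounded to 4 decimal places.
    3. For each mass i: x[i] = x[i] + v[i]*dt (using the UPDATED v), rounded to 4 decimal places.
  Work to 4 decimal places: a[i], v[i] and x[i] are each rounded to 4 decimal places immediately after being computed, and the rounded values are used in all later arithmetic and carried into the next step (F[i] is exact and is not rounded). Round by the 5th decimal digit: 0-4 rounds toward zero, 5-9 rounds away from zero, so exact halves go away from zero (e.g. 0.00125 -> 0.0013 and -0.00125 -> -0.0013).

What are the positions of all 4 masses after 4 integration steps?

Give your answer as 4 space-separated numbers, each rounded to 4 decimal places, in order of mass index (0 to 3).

Step 0: x=[3.0000 11.0000 15.0000 19.0000] v=[0.0000 0.0000 1.0000 0.0000]
Step 1: x=[3.6250 10.0000 15.5000 19.2500] v=[1.2500 -2.0000 1.0000 0.5000]
Step 2: x=[4.5938 8.7813 15.5625 19.8125] v=[1.9375 -2.4375 0.1250 1.1250]
Step 3: x=[5.5118 8.2110 14.9922 20.5625] v=[1.8359 -1.1407 -1.1406 1.5000]
Step 4: x=[6.0782 8.6612 14.1192 21.1700] v=[1.1328 0.9003 -1.7461 1.2149]

Answer: 6.0782 8.6612 14.1192 21.1700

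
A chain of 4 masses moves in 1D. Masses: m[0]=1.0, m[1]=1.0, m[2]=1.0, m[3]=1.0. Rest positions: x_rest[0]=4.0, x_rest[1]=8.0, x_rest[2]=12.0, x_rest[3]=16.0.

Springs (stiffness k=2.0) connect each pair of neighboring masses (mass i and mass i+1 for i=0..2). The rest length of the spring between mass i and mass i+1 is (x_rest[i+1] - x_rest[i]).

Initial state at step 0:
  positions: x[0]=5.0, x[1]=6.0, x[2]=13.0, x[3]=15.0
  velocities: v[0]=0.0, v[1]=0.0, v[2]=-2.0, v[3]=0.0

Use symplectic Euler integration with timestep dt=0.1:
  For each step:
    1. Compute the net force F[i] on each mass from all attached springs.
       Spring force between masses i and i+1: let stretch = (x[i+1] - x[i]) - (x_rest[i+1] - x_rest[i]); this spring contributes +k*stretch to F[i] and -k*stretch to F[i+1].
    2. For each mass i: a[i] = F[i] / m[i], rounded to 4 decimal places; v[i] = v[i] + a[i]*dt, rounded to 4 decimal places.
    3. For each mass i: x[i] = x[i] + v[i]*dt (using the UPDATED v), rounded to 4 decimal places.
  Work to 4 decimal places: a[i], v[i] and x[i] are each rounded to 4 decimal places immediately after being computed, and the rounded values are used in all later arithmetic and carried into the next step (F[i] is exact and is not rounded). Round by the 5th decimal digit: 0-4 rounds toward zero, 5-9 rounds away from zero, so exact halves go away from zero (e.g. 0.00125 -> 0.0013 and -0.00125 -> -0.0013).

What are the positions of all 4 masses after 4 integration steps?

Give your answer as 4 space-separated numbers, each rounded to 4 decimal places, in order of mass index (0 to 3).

Step 0: x=[5.0000 6.0000 13.0000 15.0000] v=[0.0000 0.0000 -2.0000 0.0000]
Step 1: x=[4.9400 6.1200 12.7000 15.0400] v=[-0.6000 1.2000 -3.0000 0.4000]
Step 2: x=[4.8236 6.3480 12.3152 15.1132] v=[-1.1640 2.2800 -3.8480 0.7320]
Step 3: x=[4.6577 6.6649 11.8670 15.2104] v=[-1.6591 3.1686 -4.4818 0.9724]
Step 4: x=[4.4519 7.0457 11.3817 15.3208] v=[-2.0577 3.8076 -4.8535 1.1037]

Answer: 4.4519 7.0457 11.3817 15.3208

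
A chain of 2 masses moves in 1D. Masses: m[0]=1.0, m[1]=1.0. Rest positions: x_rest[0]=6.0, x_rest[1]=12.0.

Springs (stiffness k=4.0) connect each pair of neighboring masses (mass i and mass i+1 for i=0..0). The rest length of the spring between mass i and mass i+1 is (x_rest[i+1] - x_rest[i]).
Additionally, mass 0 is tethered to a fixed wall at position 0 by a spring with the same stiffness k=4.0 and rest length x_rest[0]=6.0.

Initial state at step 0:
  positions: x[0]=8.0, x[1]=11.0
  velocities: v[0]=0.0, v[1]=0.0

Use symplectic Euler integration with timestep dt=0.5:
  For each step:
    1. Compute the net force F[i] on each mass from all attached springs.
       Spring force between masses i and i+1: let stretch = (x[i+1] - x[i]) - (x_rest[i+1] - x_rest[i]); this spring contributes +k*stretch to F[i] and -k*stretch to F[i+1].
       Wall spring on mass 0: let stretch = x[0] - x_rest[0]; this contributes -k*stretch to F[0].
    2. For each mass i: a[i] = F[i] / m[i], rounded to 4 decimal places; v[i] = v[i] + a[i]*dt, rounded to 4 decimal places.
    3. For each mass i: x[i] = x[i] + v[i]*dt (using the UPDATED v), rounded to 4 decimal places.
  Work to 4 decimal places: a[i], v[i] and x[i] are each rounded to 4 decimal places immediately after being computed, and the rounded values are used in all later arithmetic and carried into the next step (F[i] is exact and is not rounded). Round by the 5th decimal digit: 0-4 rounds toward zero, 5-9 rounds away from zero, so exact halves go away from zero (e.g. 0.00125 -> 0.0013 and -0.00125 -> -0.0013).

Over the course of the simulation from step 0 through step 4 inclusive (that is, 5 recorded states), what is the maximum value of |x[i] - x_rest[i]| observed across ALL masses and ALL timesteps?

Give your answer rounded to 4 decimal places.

Step 0: x=[8.0000 11.0000] v=[0.0000 0.0000]
Step 1: x=[3.0000 14.0000] v=[-10.0000 6.0000]
Step 2: x=[6.0000 12.0000] v=[6.0000 -4.0000]
Step 3: x=[9.0000 10.0000] v=[6.0000 -4.0000]
Step 4: x=[4.0000 13.0000] v=[-10.0000 6.0000]
Max displacement = 3.0000

Answer: 3.0000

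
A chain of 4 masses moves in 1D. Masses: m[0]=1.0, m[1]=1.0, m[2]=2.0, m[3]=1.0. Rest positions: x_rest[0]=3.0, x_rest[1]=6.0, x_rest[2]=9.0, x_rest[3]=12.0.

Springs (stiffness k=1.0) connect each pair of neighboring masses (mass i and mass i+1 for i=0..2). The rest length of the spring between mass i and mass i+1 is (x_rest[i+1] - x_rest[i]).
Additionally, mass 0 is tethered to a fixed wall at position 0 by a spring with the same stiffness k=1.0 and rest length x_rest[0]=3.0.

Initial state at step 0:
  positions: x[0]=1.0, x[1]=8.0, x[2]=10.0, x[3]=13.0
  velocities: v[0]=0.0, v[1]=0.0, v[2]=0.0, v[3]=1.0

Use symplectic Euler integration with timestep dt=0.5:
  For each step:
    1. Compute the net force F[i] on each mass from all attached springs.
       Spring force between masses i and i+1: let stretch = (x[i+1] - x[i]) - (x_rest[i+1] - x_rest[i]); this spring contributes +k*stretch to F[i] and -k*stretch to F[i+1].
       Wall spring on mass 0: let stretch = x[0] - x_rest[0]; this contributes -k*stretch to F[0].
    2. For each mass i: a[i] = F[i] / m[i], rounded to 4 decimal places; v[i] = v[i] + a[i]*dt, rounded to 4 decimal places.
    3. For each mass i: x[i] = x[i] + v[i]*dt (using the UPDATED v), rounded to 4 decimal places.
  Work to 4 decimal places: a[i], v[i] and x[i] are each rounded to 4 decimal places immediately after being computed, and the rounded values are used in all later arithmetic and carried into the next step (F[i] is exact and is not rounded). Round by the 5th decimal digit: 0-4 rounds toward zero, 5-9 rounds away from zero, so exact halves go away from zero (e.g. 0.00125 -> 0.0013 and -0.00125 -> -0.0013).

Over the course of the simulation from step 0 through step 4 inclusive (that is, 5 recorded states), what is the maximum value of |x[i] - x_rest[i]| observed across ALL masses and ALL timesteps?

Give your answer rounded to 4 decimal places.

Step 0: x=[1.0000 8.0000 10.0000 13.0000] v=[0.0000 0.0000 0.0000 1.0000]
Step 1: x=[2.5000 6.7500 10.1250 13.5000] v=[3.0000 -2.5000 0.2500 1.0000]
Step 2: x=[4.4375 5.2813 10.2500 13.9063] v=[3.8750 -2.9375 0.2500 0.8125]
Step 3: x=[5.4766 4.8438 10.2110 14.1485] v=[2.0782 -0.8751 -0.0781 0.4844]
Step 4: x=[4.9884 5.9063 9.9932 14.1564] v=[-0.9765 2.1249 -0.4356 0.0157]
Max displacement = 2.4766

Answer: 2.4766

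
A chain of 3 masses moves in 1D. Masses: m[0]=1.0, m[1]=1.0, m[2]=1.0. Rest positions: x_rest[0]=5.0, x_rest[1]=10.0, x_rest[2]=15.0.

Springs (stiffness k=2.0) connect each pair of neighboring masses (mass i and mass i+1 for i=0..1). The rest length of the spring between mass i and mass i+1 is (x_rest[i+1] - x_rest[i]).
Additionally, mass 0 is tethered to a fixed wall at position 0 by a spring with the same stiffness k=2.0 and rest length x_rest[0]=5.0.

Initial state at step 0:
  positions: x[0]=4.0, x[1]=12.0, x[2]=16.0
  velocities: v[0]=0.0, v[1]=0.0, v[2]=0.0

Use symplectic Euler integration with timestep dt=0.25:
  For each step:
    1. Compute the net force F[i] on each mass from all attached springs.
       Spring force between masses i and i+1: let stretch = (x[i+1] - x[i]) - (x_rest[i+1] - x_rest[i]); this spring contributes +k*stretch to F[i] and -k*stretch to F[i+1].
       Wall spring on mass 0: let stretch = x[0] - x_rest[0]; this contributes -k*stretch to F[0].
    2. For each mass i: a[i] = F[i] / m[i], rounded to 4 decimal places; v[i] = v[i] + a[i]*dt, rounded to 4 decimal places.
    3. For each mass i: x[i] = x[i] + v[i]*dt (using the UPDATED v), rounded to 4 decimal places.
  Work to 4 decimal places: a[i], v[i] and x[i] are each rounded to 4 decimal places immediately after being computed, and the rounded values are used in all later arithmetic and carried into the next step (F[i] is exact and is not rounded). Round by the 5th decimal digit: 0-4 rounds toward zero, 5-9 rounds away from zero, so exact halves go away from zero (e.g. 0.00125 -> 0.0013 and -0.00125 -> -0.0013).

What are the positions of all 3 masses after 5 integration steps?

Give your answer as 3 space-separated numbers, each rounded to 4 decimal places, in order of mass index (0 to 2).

Answer: 6.7153 9.5536 15.9972

Derivation:
Step 0: x=[4.0000 12.0000 16.0000] v=[0.0000 0.0000 0.0000]
Step 1: x=[4.5000 11.5000 16.1250] v=[2.0000 -2.0000 0.5000]
Step 2: x=[5.3125 10.7031 16.2969] v=[3.2500 -3.1875 0.6875]
Step 3: x=[6.1348 9.9316 16.3946] v=[3.2891 -3.0859 0.3906]
Step 4: x=[6.6648 9.4934 16.3094] v=[2.1201 -1.7528 -0.3409]
Step 5: x=[6.7153 9.5536 15.9972] v=[0.2020 0.2409 -1.2489]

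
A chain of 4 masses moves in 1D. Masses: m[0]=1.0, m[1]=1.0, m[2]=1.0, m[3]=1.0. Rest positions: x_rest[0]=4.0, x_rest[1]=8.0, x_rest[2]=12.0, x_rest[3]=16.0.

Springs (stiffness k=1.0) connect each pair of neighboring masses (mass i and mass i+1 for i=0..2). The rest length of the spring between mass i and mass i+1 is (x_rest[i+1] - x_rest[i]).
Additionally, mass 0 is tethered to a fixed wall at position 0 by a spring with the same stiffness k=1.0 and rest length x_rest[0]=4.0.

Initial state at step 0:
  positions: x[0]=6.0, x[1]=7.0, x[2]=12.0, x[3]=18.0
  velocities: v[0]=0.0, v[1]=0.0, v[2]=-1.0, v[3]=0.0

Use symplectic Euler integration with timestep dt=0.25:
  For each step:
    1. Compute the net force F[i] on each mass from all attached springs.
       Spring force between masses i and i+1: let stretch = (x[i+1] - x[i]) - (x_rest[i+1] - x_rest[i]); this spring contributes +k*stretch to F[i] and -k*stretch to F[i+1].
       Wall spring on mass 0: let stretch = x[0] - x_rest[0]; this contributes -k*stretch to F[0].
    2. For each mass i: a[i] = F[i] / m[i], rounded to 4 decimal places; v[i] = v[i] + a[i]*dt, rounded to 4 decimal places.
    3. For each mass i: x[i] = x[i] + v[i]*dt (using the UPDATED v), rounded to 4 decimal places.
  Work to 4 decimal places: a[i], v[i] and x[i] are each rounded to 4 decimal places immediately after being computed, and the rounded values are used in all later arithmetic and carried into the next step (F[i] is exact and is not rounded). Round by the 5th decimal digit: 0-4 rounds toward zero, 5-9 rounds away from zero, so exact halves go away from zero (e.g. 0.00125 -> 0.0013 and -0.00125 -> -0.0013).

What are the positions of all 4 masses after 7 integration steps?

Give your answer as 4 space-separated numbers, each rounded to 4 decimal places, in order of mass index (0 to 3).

Answer: 2.2806 9.2712 12.7965 15.2451

Derivation:
Step 0: x=[6.0000 7.0000 12.0000 18.0000] v=[0.0000 0.0000 -1.0000 0.0000]
Step 1: x=[5.6875 7.2500 11.8125 17.8750] v=[-1.2500 1.0000 -0.7500 -0.5000]
Step 2: x=[5.1172 7.6875 11.7188 17.6211] v=[-2.2813 1.7500 -0.3750 -1.0156]
Step 3: x=[4.3877 8.2163 11.7420 17.2483] v=[-2.9180 2.1153 0.0928 -1.4912]
Step 4: x=[3.6233 8.7262 11.8890 16.7814] v=[-3.0578 2.0396 0.5880 -1.8678]
Step 5: x=[2.9513 9.1149 12.1441 16.2587] v=[-2.6879 1.5546 1.0204 -2.0909]
Step 6: x=[2.4801 9.3077 12.4671 15.7288] v=[-1.8848 0.7710 1.2918 -2.1196]
Step 7: x=[2.2806 9.2712 12.7965 15.2451] v=[-0.7979 -0.1461 1.3174 -1.9350]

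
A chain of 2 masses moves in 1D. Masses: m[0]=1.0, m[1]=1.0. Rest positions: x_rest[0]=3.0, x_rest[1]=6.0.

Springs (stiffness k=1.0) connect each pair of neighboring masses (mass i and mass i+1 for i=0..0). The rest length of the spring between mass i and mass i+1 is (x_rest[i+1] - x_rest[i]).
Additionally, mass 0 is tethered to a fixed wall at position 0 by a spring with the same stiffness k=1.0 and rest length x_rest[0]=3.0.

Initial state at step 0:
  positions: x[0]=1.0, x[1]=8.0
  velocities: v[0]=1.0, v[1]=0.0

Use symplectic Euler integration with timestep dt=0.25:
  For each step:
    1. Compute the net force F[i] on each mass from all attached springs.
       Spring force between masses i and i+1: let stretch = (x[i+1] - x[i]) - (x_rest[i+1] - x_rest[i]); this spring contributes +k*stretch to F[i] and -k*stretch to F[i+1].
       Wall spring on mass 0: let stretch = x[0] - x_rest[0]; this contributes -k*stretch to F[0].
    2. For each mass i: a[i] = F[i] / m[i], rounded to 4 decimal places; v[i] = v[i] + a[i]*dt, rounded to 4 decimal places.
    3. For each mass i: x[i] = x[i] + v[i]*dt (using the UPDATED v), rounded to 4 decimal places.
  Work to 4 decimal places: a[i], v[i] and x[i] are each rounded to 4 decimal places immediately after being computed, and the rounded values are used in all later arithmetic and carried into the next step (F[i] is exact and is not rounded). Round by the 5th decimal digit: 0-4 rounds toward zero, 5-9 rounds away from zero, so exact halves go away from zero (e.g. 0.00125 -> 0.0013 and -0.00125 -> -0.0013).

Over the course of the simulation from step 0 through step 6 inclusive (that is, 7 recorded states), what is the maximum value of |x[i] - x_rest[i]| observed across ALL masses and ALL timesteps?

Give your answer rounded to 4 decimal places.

Answer: 2.9413

Derivation:
Step 0: x=[1.0000 8.0000] v=[1.0000 0.0000]
Step 1: x=[1.6250 7.7500] v=[2.5000 -1.0000]
Step 2: x=[2.5313 7.3047] v=[3.6250 -1.7813]
Step 3: x=[3.5777 6.7485] v=[4.1855 -2.2247]
Step 4: x=[4.5987 6.1817] v=[4.0838 -2.2674]
Step 5: x=[5.4312 5.7034] v=[3.3299 -1.9132]
Step 6: x=[5.9413 5.3956] v=[2.0402 -1.2313]
Max displacement = 2.9413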